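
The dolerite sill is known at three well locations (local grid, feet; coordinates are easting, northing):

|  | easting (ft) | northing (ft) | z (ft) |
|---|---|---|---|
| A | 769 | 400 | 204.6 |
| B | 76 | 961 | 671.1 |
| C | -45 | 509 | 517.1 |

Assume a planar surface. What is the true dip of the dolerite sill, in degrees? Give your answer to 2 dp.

28.30°

Two edge vectors: A→B = (-693, 561, 466.5), A→C = (-814, 109, 312.5).
Normal n = (A→B) × (A→C) = (124464, -163168.5, 381117).
So ∂z/∂easting = −n_x/n_z = −0.32658 and ∂z/∂northing = −n_y/n_z = 0.42813.
Gradient magnitude |∇z| = √(a² + b²) = √(0.10665 + 0.18330) = 0.53847.
True dip = arctan(0.53847) = 28.30°, dipping toward SE (azimuth ≈ 143°).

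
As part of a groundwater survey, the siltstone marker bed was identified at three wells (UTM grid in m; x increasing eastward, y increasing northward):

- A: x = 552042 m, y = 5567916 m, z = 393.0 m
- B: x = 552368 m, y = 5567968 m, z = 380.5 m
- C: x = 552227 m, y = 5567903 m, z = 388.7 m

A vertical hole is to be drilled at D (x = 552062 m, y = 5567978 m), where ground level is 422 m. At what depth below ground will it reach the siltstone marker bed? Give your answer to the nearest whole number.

Two edge vectors: A→B = (326, 52, -12.5), A→C = (185, -13, -4.3).
Normal n = (A→B) × (A→C) = (-386.1, -910.7, -13858).
So ∂z/∂x = −n_x/n_z = −0.02786116 and ∂z/∂y = −n_y/n_z = −0.06571655.
Intercept c from A: 393 + 15380.53 + 365904.25 = 381677.78.
At (552062, 5567978): z_contact = −15381.1 − 365908.3 + 381677.78 = 388.4 m.
Depth below ground = 422 − 388.4 = 34 m.

34 m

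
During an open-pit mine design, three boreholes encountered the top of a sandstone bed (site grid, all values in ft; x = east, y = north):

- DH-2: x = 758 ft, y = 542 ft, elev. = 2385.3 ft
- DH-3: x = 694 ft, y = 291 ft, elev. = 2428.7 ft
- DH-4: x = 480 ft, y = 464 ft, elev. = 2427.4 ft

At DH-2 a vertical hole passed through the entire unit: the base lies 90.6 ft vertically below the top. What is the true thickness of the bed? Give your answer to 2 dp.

89.13 ft

Two edge vectors: DH-2→DH-3 = (-64, -251, 43.4), DH-2→DH-4 = (-278, -78, 42.1).
Normal n = (DH-2→DH-3) × (DH-2→DH-4) = (-7181.9, -9370.8, -64786).
So ∂z/∂x = −n_x/n_z = −0.11086 and ∂z/∂y = −n_y/n_z = −0.14464.
|∇z| = √(a²+b²) = 0.18224, so dip δ = arctan(0.18224) = 10.33°.
True thickness = vertical thickness × cos δ = 90.6 × cos 10.33° = 89.13 ft.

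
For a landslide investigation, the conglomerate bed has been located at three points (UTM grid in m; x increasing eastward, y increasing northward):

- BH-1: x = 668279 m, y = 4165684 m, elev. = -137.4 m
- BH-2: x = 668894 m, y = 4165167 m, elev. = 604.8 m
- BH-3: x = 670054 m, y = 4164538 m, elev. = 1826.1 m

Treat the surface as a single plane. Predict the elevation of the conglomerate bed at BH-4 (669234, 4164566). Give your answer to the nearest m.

Two edge vectors: BH-1→BH-2 = (615, -517, 742.2), BH-1→BH-3 = (1775, -1146, 1963.5).
Normal n = (BH-1→BH-2) × (BH-1→BH-3) = (-164568.3, 109852.5, 212885).
So ∂z/∂x = −n_x/n_z = 0.77303849 and ∂z/∂y = −n_y/n_z = −0.51601804.
Intercept c from BH-1: -137.4 − 516605.39 + 2149568.08 = 1632825.29.
At (669234, 4164566): z = 517343.6 − 2148991.2 + 1632825.29 = 1177.8 m.

1178 m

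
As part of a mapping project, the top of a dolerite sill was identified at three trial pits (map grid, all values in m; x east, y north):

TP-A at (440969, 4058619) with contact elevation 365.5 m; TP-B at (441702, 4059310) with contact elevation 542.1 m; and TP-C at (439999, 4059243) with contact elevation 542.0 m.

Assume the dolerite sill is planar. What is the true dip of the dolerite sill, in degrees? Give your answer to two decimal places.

Let the plane be z = a·x + b·y + c.
TP-B−TP-A: 733a + 691b = 176.6;  TP-C−TP-A: −970a + 624b = 176.5.
Solving gives a = −0.01043, b = 0.26664.
Gradient magnitude |∇z| = √(a² + b²) = √(0.00011 + 0.07110) = 0.26684.
True dip = arctan(0.26684) = 14.94°, dipping toward S (azimuth ≈ 178°).

14.94°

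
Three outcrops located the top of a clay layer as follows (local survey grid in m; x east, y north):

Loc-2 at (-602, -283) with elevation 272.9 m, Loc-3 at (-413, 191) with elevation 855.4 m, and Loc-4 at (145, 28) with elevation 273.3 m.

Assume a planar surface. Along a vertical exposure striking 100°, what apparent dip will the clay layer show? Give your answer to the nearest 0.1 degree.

Two edge vectors: Loc-2→Loc-3 = (189, 474, 582.5), Loc-2→Loc-4 = (747, 311, 0.4).
Normal n = (Loc-2→Loc-3) × (Loc-2→Loc-4) = (-180967.9, 435051.9, -295299).
So ∂z/∂x = −n_x/n_z = −0.61283 and ∂z/∂y = −n_y/n_z = 1.47326.
Unit vector along 100° is (sin 100°, cos 100°) = (0.9848, -0.1736).
Slope in that direction = a·(0.9848) + b·(-0.1736) = −0.85935.
Apparent dip = arctan|0.85935| = 40.7° (true dip is 57.9°, so apparent ≤ true as expected).

40.7°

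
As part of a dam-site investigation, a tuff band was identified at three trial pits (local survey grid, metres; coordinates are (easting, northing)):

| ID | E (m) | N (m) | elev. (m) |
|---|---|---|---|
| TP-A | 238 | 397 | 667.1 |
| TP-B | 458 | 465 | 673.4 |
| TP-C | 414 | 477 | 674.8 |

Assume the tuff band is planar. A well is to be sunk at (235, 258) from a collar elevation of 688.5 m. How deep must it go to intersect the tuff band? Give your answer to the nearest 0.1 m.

35.8 m

Let the plane be z = a·E + b·N + c.
TP-B−TP-A: 220a + 68b = 6.3;  TP-C−TP-A: 176a + 80b = 7.7.
Solving gives a = −0.00348, b = 0.10391.
Then c = 667.1 − a·238 − b·397 = 626.68.
At (235, 258): z_contact = −0.82 + 26.81 + 626.68 = 652.67 m.
Depth below ground = 688.5 − 652.67 = 35.8 m.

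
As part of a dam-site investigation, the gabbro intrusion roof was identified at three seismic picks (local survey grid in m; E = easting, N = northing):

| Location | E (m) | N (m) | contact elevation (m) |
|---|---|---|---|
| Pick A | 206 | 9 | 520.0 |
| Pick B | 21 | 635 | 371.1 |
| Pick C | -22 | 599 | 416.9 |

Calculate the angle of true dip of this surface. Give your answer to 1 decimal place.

39.5°

Let the plane be z = a·E + b·N + c.
Pick B−Pick A: −185a + 626b = −148.9;  Pick C−Pick A: −228a + 590b = −103.1.
Solving gives a = −0.69422, b = −0.44302.
Gradient magnitude |∇z| = √(a² + b²) = √(0.48194 + 0.19627) = 0.82353.
True dip = arctan(0.82353) = 39.5°, dipping toward ENE (azimuth ≈ 057°).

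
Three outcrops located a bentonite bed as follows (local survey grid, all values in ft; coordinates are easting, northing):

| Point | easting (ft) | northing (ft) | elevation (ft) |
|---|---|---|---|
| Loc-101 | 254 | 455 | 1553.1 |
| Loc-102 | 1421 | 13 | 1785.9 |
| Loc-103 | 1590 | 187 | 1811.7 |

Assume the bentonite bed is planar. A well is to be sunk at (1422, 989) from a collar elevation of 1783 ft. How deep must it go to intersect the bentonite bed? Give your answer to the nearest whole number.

Let the plane be z = a·easting + b·northing + c.
Loc-102−Loc-101: 1167a − 442b = 232.8;  Loc-103−Loc-101: 1336a − 268b = 258.6.
Solving gives a = 0.18689, b = −0.03325.
Then c = 1553.1 − a·254 − b·455 = 1520.76.
At (1422, 989): z_contact = 265.8 − 32.9 + 1520.76 = 1753.6 ft.
Depth below ground = 1783 − 1753.6 = 29 ft.

29 ft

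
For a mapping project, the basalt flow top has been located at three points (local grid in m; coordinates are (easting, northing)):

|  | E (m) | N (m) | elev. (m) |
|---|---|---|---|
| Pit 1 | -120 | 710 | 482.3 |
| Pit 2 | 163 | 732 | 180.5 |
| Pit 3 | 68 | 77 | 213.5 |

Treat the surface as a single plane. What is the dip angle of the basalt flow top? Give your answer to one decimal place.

47.2°

Let the plane be z = a·E + b·N + c.
Pit 2−Pit 1: 283a + 22b = −301.8;  Pit 3−Pit 1: 188a − 633b = −268.8.
Solving gives a = −1.07463, b = 0.10548.
Gradient magnitude |∇z| = √(a² + b²) = √(1.15483 + 0.01113) = 1.07980.
True dip = arctan(1.07980) = 47.2°, dipping toward E (azimuth ≈ 096°).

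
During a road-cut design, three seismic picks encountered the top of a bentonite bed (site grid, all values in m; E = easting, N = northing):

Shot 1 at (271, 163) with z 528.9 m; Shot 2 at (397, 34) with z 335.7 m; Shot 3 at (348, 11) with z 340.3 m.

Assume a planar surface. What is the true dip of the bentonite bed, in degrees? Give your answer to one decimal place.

Let the plane be z = a·E + b·N + c.
Shot 2−Shot 1: 126a − 129b = −193.2;  Shot 3−Shot 1: 77a − 152b = −188.6.
Solving gives a = −0.54637, b = 0.96401.
Gradient magnitude |∇z| = √(a² + b²) = √(0.29852 + 0.92931) = 1.10808.
True dip = arctan(1.10808) = 47.9°, dipping toward SSE (azimuth ≈ 150°).

47.9°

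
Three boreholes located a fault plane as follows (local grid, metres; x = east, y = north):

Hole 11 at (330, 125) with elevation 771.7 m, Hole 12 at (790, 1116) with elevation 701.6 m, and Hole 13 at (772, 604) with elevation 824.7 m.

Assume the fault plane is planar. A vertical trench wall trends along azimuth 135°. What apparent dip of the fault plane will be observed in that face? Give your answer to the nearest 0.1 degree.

Two edge vectors: Hole 11→Hole 12 = (460, 991, -70.1), Hole 11→Hole 13 = (442, 479, 53).
Normal n = (Hole 11→Hole 12) × (Hole 11→Hole 13) = (86100.9, -55364.2, -217682).
So ∂z/∂x = −n_x/n_z = 0.39554 and ∂z/∂y = −n_y/n_z = −0.25434.
Unit vector along 135° is (sin 135°, cos 135°) = (0.7071, -0.7071).
Slope in that direction = a·(0.7071) + b·(-0.7071) = 0.45953.
Apparent dip = arctan|0.45953| = 24.7° (true dip is 25.2°, so apparent ≤ true as expected).

24.7°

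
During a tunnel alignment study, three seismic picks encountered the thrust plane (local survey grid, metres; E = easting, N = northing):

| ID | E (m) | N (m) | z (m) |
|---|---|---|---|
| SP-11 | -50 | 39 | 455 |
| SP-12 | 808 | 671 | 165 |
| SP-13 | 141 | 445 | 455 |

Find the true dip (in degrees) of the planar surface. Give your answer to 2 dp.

29.75°

Two edge vectors: SP-11→SP-12 = (858, 632, -290), SP-11→SP-13 = (191, 406, 0).
Normal n = (SP-11→SP-12) × (SP-11→SP-13) = (117740, -55390, 227636).
So ∂z/∂E = −n_x/n_z = −0.51723 and ∂z/∂N = −n_y/n_z = 0.24333.
Gradient magnitude |∇z| = √(a² + b²) = √(0.26753 + 0.05921) = 0.57161.
True dip = arctan(0.57161) = 29.75°, dipping toward ESE (azimuth ≈ 115°).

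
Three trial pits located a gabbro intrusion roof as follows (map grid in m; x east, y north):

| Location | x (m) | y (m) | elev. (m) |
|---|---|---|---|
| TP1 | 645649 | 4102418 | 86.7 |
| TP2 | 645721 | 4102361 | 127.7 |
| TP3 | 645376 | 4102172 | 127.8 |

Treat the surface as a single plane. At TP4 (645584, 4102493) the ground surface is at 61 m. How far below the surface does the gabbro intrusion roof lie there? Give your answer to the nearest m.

Let the plane be z = a·x + b·y + c.
TP2−TP1: 72a − 57b = 41;  TP3−TP1: −273a − 246b = 41.1.
Solving gives a = 0.23272022, b = −0.42533586.
Then c = 86.7 − a·645649 − b·4102418 = 1594736.60.
At (645584, 4102493): z_contact = 150240.5 − 1744937.4 + 1594736.60 = 39.7 m.
Depth below ground = 61 − 39.7 = 21 m.

21 m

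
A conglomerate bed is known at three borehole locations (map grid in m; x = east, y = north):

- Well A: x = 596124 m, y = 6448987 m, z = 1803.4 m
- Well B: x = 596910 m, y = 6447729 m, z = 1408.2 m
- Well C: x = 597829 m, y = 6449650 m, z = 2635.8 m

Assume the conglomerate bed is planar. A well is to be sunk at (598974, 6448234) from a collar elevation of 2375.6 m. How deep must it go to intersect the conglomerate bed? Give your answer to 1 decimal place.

108.0 m

Two edge vectors: Well A→Well B = (786, -1258, -395.2), Well A→Well C = (1705, 663, 832.4).
Normal n = (Well A→Well B) × (Well A→Well C) = (-785141.6, -1328082.4, 2666008).
So ∂z/∂x = −n_x/n_z = 0.294500842 and ∂z/∂y = −n_y/n_z = 0.498153944.
Intercept c from Well A: 1803.4 − 175559.02 − 3212588.31 = −3386343.93.
At (598974, 6448234): z_contact = 176398.35 + 3212213.20 − 3386343.93 = 2267.62 m.
Depth below ground = 2375.6 − 2267.62 = 108.0 m.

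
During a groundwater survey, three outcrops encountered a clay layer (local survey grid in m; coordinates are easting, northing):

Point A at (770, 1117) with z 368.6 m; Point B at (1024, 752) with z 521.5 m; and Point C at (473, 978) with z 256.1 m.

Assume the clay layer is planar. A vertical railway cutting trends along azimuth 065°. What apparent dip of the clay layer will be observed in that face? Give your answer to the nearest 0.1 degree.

19.0°

Let the plane be z = a·easting + b·northing + c.
Point B−Point A: 254a − 365b = 152.9;  Point C−Point A: −297a − 139b = −112.5.
Solving gives a = 0.43362, b = −0.11715.
Unit vector along 065° is (sin 65°, cos 65°) = (0.9063, 0.4226).
Slope in that direction = a·(0.9063) + b·(0.4226) = 0.34348.
Apparent dip = arctan|0.34348| = 19.0° (true dip is 24.2°, so apparent ≤ true as expected).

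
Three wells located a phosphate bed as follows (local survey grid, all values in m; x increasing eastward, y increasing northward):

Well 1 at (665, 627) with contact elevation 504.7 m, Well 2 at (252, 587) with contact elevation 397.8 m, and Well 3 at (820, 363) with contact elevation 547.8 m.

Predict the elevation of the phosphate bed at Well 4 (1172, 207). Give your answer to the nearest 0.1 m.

640.9 m

Let the plane be z = a·x + b·y + c.
Well 2−Well 1: −413a − 40b = −106.9;  Well 3−Well 1: 155a − 264b = 43.1.
Solving gives a = 0.259872, b = −0.010681.
Then c = 504.7 − a·665 − b·627 = 338.58.
At (1172, 207): z = 304.6 − 2.2 + 338.58 = 640.9 m.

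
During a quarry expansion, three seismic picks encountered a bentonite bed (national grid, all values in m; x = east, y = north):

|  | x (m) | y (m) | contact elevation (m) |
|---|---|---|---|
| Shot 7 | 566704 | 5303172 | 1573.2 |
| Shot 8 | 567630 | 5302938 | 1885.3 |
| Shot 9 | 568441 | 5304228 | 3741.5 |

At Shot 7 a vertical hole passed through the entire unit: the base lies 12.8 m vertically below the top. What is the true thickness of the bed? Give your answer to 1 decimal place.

8.1 m

Two edge vectors: Shot 7→Shot 8 = (926, -234, 312.1), Shot 7→Shot 9 = (1737, 1056, 2168.3).
Normal n = (Shot 7→Shot 8) × (Shot 7→Shot 9) = (-836959.8, -1465728.1, 1384314).
So ∂z/∂x = −n_x/n_z = 0.60460 and ∂z/∂y = −n_y/n_z = 1.05881.
|∇z| = √(a²+b²) = 1.21927, so dip δ = arctan(1.21927) = 50.64°.
True thickness = vertical thickness × cos δ = 12.8 × cos 50.64° = 8.1 m.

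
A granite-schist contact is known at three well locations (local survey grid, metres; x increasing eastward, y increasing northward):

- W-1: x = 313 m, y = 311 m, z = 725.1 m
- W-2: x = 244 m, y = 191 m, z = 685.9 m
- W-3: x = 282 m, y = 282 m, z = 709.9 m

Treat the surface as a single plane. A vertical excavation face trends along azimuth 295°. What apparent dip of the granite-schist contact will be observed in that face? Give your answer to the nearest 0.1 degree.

17.8°

Let the plane be z = a·x + b·y + c.
W-2−W-1: −69a − 120b = −39.2;  W-3−W-1: −31a − 29b = −15.2.
Solving gives a = 0.39977, b = 0.09680.
Unit vector along 295° is (sin 295°, cos 295°) = (-0.9063, 0.4226).
Slope in that direction = a·(-0.9063) + b·(0.4226) = −0.32140.
Apparent dip = arctan|0.32140| = 17.8° (true dip is 22.4°, so apparent ≤ true as expected).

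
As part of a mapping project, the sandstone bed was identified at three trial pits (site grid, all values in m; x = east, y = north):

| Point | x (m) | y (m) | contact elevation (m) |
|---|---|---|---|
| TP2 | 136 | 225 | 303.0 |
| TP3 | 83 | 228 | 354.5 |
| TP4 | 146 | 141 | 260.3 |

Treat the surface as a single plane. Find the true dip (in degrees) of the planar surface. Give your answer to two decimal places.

45.80°

Two edge vectors: TP2→TP3 = (-53, 3, 51.5), TP2→TP4 = (10, -84, -42.7).
Normal n = (TP2→TP3) × (TP2→TP4) = (4197.9, -1748.1, 4422).
So ∂z/∂x = −n_x/n_z = −0.94932 and ∂z/∂y = −n_y/n_z = 0.39532.
Gradient magnitude |∇z| = √(a² + b²) = √(0.90121 + 0.15628) = 1.02834.
True dip = arctan(1.02834) = 45.80°, dipping toward ESE (azimuth ≈ 113°).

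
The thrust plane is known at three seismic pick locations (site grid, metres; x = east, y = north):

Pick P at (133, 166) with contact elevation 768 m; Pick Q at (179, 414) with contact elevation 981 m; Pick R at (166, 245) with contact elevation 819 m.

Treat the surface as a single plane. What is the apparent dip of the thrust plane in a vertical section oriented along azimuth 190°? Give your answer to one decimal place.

Let the plane be z = a·x + b·y + c.
Pick Q−Pick P: 46a + 248b = 213;  Pick R−Pick P: 33a + 79b = 51.
Solving gives a = −0.91846, b = 1.02923.
Unit vector along 190° is (sin 190°, cos 190°) = (-0.1736, -0.9848).
Slope in that direction = a·(-0.1736) + b·(-0.9848) = −0.85411.
Apparent dip = arctan|0.85411| = 40.5° (true dip is 54.1°, so apparent ≤ true as expected).

40.5°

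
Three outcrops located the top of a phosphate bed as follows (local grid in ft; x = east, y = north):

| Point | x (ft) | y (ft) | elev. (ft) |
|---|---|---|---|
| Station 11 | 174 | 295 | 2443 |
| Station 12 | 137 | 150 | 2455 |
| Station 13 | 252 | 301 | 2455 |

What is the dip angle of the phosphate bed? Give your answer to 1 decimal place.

11.6°

Two edge vectors: Station 11→Station 12 = (-37, -145, 12), Station 11→Station 13 = (78, 6, 12).
Normal n = (Station 11→Station 12) × (Station 11→Station 13) = (-1812, 1380, 11088).
So ∂z/∂x = −n_x/n_z = 0.16342 and ∂z/∂y = −n_y/n_z = −0.12446.
Gradient magnitude |∇z| = √(a² + b²) = √(0.02671 + 0.01549) = 0.20542.
True dip = arctan(0.20542) = 11.6°, dipping toward NW (azimuth ≈ 307°).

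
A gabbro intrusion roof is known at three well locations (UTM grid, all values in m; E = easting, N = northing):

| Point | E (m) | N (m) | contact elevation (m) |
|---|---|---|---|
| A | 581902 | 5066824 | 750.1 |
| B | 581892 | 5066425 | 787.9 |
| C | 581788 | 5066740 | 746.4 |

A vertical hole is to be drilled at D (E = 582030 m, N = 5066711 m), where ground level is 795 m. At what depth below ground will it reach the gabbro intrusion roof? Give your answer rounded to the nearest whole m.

21 m

Let the plane be z = a·E + b·N + c.
B−A: −10a − 399b = 37.8;  C−A: −114a − 84b = −3.7.
Solving gives a = 0.10418627, b = −0.09734803.
Then c = 750.1 − a·581902 − b·5066824 = 433369.22.
At (582030, 5066711): z_contact = 60639.5 − 493234.3 + 433369.22 = 774.4 m.
Depth below ground = 795 − 774.4 = 21 m.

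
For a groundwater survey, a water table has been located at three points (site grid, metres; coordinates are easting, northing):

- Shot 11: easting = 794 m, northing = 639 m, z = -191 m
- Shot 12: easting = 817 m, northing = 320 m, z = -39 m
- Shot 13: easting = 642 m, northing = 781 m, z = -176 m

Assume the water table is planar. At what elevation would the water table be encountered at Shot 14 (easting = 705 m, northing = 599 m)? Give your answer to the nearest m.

-118 m

Two edge vectors: Shot 11→Shot 12 = (23, -319, 152), Shot 11→Shot 13 = (-152, 142, 15).
Normal n = (Shot 11→Shot 12) × (Shot 11→Shot 13) = (-26369, -23449, -45222).
So ∂z/∂easting = −n_x/n_z = −0.58310 and ∂z/∂northing = −n_y/n_z = −0.51853.
Intercept c from Shot 11: -191 + 462.98 + 331.34 = 603.32.
At (705, 599): z = −411.1 − 310.6 + 603.32 = -118.4 m.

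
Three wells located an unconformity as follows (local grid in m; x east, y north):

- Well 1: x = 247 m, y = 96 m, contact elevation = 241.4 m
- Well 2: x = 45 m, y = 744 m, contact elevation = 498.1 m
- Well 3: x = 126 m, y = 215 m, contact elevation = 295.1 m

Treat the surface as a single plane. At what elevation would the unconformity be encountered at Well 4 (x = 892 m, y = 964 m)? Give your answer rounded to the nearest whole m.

Let the plane be z = a·x + b·y + c.
Well 2−Well 1: −202a + 648b = 256.7;  Well 3−Well 1: −121a + 119b = 53.7.
Solving gives a = −0.07817, b = 0.37177.
Then c = 241.4 − a·247 − b·96 = 225.02.
At (892, 964): z = −69.7 + 358.4 + 225.02 = 513.7 m.

514 m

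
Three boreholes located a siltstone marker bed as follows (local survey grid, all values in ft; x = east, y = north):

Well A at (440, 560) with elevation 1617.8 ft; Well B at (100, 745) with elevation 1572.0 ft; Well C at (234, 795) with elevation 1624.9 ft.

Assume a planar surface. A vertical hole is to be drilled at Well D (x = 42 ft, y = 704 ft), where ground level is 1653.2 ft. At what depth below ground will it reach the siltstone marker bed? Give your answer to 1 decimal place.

Two edge vectors: Well A→Well B = (-340, 185, -45.8), Well A→Well C = (-206, 235, 7.1).
Normal n = (Well A→Well B) × (Well A→Well C) = (12076.5, 11848.8, -41790).
So ∂z/∂x = −n_x/n_z = 0.28898 and ∂z/∂y = −n_y/n_z = 0.28353.
Intercept c from Well A: 1617.8 − 127.15 − 158.78 = 1331.87.
At (42, 704): z_contact = 12.14 + 199.61 + 1331.87 = 1543.61 ft.
Depth below ground = 1653.2 − 1543.61 = 109.6 ft.

109.6 ft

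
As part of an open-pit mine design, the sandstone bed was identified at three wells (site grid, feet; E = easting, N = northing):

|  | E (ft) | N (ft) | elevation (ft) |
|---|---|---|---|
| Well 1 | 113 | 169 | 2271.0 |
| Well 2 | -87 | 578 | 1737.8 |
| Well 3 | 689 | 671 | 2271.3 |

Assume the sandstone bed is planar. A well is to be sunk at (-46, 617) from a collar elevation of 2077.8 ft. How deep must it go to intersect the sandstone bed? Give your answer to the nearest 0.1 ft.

Two edge vectors: Well 1→Well 2 = (-200, 409, -533.2), Well 1→Well 3 = (576, 502, 0.3).
Normal n = (Well 1→Well 2) × (Well 1→Well 3) = (267789.1, -307063.2, -335984).
So ∂z/∂E = −n_x/n_z = 0.79703 and ∂z/∂N = −n_y/n_z = −0.91392.
Intercept c from Well 1: 2271 − 90.06 + 154.45 = 2335.39.
At (-46, 617): z_contact = −36.66 − 563.89 + 2335.39 = 1734.84 ft.
Depth below ground = 2077.8 − 1734.84 = 343.0 ft.

343.0 ft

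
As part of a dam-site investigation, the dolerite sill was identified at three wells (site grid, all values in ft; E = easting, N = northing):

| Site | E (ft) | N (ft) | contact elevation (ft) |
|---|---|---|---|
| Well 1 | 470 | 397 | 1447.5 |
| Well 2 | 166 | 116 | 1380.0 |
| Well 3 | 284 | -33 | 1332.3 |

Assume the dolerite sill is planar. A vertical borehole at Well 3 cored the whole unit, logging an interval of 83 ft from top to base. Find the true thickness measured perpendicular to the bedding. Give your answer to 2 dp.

Let the plane be z = a·E + b·N + c.
Well 2−Well 1: −304a − 281b = −67.5;  Well 3−Well 1: −186a − 430b = −115.2.
Solving gives a = −0.04265, b = 0.28636.
|∇z| = √(a²+b²) = 0.28952, so dip δ = arctan(0.28952) = 16.15°.
True thickness = vertical thickness × cos δ = 83 × cos 16.15° = 79.73 ft.

79.73 ft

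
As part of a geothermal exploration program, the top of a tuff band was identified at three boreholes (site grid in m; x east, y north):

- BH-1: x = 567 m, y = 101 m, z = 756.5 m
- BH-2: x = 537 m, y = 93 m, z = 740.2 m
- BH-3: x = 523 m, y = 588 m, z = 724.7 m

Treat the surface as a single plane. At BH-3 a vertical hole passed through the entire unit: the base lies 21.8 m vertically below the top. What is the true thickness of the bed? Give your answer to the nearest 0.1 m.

19.1 m

Let the plane be z = a·x + b·y + c.
BH-2−BH-1: −30a − 8b = −16.3;  BH-3−BH-1: −44a + 487b = −31.8.
Solving gives a = 0.54755, b = −0.01583.
|∇z| = √(a²+b²) = 0.54778, so dip δ = arctan(0.54778) = 28.71°.
True thickness = vertical thickness × cos δ = 21.8 × cos 28.71° = 19.1 m.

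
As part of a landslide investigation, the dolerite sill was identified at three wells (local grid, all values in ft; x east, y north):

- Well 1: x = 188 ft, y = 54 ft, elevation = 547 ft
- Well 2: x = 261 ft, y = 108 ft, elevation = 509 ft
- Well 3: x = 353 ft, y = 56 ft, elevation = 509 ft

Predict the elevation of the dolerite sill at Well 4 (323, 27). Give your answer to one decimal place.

527.3 ft

Two edge vectors: Well 1→Well 2 = (73, 54, -38), Well 1→Well 3 = (165, 2, -38).
Normal n = (Well 1→Well 2) × (Well 1→Well 3) = (-1976, -3496, -8764).
So ∂z/∂x = −n_x/n_z = −0.22547 and ∂z/∂y = −n_y/n_z = −0.39890.
Intercept c from Well 1: 547 + 42.39 + 21.54 = 610.93.
At (323, 27): z = −72.8 − 10.8 + 610.93 = 527.3 ft.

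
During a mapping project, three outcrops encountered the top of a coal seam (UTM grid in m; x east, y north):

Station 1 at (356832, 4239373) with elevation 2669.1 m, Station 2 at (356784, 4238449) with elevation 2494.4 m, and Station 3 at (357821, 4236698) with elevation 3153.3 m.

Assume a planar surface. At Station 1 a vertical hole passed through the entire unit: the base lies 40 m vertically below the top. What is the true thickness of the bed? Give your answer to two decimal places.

29.89 m

Let the plane be z = a·x + b·y + c.
Station 2−Station 1: −48a − 924b = −174.7;  Station 3−Station 1: 989a − 2675b = 484.2.
Solving gives a = 0.87765, b = 0.14348.
|∇z| = √(a²+b²) = 0.88930, so dip δ = arctan(0.88930) = 41.65°.
True thickness = vertical thickness × cos δ = 40 × cos 41.65° = 29.89 m.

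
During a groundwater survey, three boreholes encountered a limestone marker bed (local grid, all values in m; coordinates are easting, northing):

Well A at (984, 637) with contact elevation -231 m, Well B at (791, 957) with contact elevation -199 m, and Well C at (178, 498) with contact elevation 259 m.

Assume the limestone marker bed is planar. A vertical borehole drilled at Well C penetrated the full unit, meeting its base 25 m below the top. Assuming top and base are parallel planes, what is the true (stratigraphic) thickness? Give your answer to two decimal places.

21.29 m

Let the plane be z = a·easting + b·northing + c.
Well B−Well A: −193a + 320b = 32;  Well C−Well A: −806a − 139b = 490.
Solving gives a = −0.56629, b = −0.24154.
|∇z| = √(a²+b²) = 0.61565, so dip δ = arctan(0.61565) = 31.62°.
True thickness = vertical thickness × cos δ = 25 × cos 31.62° = 21.29 m.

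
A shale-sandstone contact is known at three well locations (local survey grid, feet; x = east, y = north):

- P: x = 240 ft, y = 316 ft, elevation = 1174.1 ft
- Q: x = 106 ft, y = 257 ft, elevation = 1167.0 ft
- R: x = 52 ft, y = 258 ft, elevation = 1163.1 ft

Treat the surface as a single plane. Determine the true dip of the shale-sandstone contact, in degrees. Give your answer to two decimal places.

Two edge vectors: P→Q = (-134, -59, -7.1), P→R = (-188, -58, -11).
Normal n = (P→Q) × (P→R) = (237.2, -139.2, -3320).
So ∂z/∂x = −n_x/n_z = 0.07145 and ∂z/∂y = −n_y/n_z = −0.04193.
Gradient magnitude |∇z| = √(a² + b²) = √(0.00510 + 0.00176) = 0.08284.
True dip = arctan(0.08284) = 4.74°, dipping toward WNW (azimuth ≈ 300°).

4.74°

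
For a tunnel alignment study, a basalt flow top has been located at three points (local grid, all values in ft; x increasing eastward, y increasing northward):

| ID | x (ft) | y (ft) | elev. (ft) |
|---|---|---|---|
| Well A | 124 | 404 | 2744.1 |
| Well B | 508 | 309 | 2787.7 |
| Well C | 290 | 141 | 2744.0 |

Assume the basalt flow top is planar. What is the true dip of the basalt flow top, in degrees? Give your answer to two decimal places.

9.06°

Let the plane be z = a·x + b·y + c.
Well B−Well A: 384a − 95b = 43.6;  Well C−Well A: 166a − 263b = −0.1.
Solving gives a = 0.13466, b = 0.08538.
Gradient magnitude |∇z| = √(a² + b²) = √(0.01813 + 0.00729) = 0.15945.
True dip = arctan(0.15945) = 9.06°, dipping toward WSW (azimuth ≈ 238°).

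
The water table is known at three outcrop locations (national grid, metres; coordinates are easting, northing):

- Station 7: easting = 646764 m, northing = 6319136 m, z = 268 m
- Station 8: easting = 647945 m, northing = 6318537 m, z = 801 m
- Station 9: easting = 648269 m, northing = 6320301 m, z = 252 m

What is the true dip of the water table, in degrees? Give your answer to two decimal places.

Let the plane be z = a·easting + b·northing + c.
Station 8−Station 7: 1181a − 599b = 533;  Station 9−Station 7: 1505a + 1165b = −16.
Solving gives a = 0.26845, b = −0.36053.
Gradient magnitude |∇z| = √(a² + b²) = √(0.07207 + 0.12998) = 0.44950.
True dip = arctan(0.44950) = 24.20°, dipping toward NW (azimuth ≈ 323°).

24.20°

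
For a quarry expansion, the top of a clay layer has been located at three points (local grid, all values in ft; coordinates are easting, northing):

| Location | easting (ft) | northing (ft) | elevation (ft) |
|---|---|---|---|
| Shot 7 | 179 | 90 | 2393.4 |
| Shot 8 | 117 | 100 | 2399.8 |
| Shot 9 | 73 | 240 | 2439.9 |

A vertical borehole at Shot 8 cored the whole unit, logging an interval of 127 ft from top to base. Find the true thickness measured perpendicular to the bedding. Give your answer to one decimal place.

122.5 ft

Two edge vectors: Shot 7→Shot 8 = (-62, 10, 6.4), Shot 7→Shot 9 = (-106, 150, 46.5).
Normal n = (Shot 7→Shot 8) × (Shot 7→Shot 9) = (-495, 2204.6, -8240).
So ∂z/∂easting = −n_x/n_z = −0.06007 and ∂z/∂northing = −n_y/n_z = 0.26755.
|∇z| = √(a²+b²) = 0.27421, so dip δ = arctan(0.27421) = 15.33°.
True thickness = vertical thickness × cos δ = 127 × cos 15.33° = 122.5 ft.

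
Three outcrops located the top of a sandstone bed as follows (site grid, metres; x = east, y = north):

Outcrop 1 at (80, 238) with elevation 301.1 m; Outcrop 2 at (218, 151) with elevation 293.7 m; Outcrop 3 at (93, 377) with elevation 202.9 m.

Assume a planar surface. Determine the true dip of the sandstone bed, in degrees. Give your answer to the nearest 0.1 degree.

Let the plane be z = a·x + b·y + c.
Outcrop 2−Outcrop 1: 138a − 87b = −7.4;  Outcrop 3−Outcrop 1: 13a + 139b = −98.2.
Solving gives a = −0.47123, b = −0.66240.
Gradient magnitude |∇z| = √(a² + b²) = √(0.22205 + 0.43878) = 0.81292.
True dip = arctan(0.81292) = 39.1°, dipping toward NE (azimuth ≈ 035°).

39.1°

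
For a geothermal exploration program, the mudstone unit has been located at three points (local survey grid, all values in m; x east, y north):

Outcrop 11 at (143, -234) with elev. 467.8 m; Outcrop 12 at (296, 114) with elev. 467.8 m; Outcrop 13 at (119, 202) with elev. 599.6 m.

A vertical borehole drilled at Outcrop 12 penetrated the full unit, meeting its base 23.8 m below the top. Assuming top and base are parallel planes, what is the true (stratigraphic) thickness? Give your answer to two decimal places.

19.80 m

Let the plane be z = a·x + b·y + c.
Outcrop 12−Outcrop 11: 153a + 348b = 0;  Outcrop 13−Outcrop 11: −24a + 436b = 131.8.
Solving gives a = −0.61106, b = 0.26866.
|∇z| = √(a²+b²) = 0.66751, so dip δ = arctan(0.66751) = 33.72°.
True thickness = vertical thickness × cos δ = 23.8 × cos 33.72° = 19.80 m.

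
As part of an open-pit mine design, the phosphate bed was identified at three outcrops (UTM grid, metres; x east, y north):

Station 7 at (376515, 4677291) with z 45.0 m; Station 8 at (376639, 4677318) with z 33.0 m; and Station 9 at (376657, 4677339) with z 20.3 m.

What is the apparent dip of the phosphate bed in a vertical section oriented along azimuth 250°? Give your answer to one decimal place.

10.2°

Let the plane be z = a·x + b·y + c.
Station 8−Station 7: 124a + 27b = −12;  Station 9−Station 7: 142a + 48b = −24.7.
Solving gives a = 0.04292, b = −0.64155.
Unit vector along 250° is (sin 250°, cos 250°) = (-0.9397, -0.3420).
Slope in that direction = a·(-0.9397) + b·(-0.3420) = 0.17909.
Apparent dip = arctan|0.17909| = 10.2° (true dip is 32.7°, so apparent ≤ true as expected).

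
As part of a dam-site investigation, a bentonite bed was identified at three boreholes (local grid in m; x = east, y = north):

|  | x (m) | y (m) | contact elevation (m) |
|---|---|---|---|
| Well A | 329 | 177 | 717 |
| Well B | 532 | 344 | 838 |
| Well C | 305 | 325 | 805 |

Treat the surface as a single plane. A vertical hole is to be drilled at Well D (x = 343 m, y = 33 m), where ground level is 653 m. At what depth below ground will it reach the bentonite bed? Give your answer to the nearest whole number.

23 m

Let the plane be z = a·x + b·y + c.
Well B−Well A: 203a + 167b = 121;  Well C−Well A: −24a + 148b = 88.
Solving gives a = 0.09433, b = 0.60989.
Then c = 717 − a·329 − b·177 = 578.02.
At (343, 33): z_contact = 32.4 + 20.1 + 578.02 = 630.5 m.
Depth below ground = 653 − 630.5 = 23 m.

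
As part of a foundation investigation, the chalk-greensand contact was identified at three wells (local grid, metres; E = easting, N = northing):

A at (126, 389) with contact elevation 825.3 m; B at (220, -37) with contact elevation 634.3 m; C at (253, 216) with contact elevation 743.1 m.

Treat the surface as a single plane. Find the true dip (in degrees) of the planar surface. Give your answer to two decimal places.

Two edge vectors: A→B = (94, -426, -191), A→C = (127, -173, -82.2).
Normal n = (A→B) × (A→C) = (1974.2, -16530.2, 37840).
So ∂z/∂E = −n_x/n_z = −0.05217 and ∂z/∂N = −n_y/n_z = 0.43684.
Gradient magnitude |∇z| = √(a² + b²) = √(0.00272 + 0.19083) = 0.43995.
True dip = arctan(0.43995) = 23.75°, dipping toward S (azimuth ≈ 173°).

23.75°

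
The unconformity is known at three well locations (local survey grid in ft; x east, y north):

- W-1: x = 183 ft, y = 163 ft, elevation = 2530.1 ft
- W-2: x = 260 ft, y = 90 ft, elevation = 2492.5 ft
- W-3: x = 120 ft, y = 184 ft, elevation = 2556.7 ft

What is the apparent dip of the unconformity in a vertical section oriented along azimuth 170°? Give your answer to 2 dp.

9.81°

Two edge vectors: W-1→W-2 = (77, -73, -37.6), W-1→W-3 = (-63, 21, 26.6).
Normal n = (W-1→W-2) × (W-1→W-3) = (-1152.2, 320.6, -2982).
So ∂z/∂x = −n_x/n_z = −0.38638 and ∂z/∂y = −n_y/n_z = 0.10751.
Unit vector along 170° is (sin 170°, cos 170°) = (0.1736, -0.9848).
Slope in that direction = a·(0.1736) + b·(-0.9848) = −0.17297.
Apparent dip = arctan|0.17297| = 9.81° (true dip is 21.9°, so apparent ≤ true as expected).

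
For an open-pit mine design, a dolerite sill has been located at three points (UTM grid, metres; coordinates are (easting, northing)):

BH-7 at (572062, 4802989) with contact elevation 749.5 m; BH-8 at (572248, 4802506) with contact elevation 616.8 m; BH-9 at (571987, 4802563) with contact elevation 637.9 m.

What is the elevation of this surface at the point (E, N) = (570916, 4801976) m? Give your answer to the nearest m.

506 m

Two edge vectors: BH-7→BH-8 = (186, -483, -132.7), BH-7→BH-9 = (-75, -426, -111.6).
Normal n = (BH-7→BH-8) × (BH-7→BH-9) = (-2627.4, 30710.1, -115461).
So ∂z/∂E = −n_x/n_z = −0.02275574 and ∂z/∂N = −n_y/n_z = 0.26597812.
Intercept c from BH-7: 749.5 + 13017.69 − 1277490.00 = −1263722.80.
At (570916, 4801976): z = −12991.6 + 1277220.6 − 1263722.80 = 506.1 m.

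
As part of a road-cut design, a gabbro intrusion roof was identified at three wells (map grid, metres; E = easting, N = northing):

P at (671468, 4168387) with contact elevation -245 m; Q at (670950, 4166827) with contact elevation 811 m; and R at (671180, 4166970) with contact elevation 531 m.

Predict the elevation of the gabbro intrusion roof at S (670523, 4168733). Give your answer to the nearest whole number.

Two edge vectors: P→Q = (-518, -1560, 1056), P→R = (-288, -1417, 776).
Normal n = (P→Q) × (P→R) = (285792, 97840, 284726).
So ∂z/∂E = −n_x/n_z = −1.00374395 and ∂z/∂N = −n_y/n_z = −0.34362861.
Intercept c from P: -245 + 673981.94 + 1432377.04 = 2106113.98.
At (670523, 4168733): z = −673033.4 − 1432495.9 + 2106113.98 = 584.6 m.

585 m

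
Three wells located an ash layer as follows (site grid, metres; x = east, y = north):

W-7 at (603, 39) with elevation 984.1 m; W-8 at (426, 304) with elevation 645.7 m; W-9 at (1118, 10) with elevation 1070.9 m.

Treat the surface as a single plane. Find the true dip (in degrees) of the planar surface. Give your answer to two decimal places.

50.52°

Two edge vectors: W-7→W-8 = (-177, 265, -338.4), W-7→W-9 = (515, -29, 86.8).
Normal n = (W-7→W-8) × (W-7→W-9) = (13188.4, -158912.4, -131342).
So ∂z/∂x = −n_x/n_z = 0.10041 and ∂z/∂y = −n_y/n_z = −1.20991.
Gradient magnitude |∇z| = √(a² + b²) = √(0.01008 + 1.46389) = 1.21407.
True dip = arctan(1.21407) = 50.52°, dipping toward N (azimuth ≈ 355°).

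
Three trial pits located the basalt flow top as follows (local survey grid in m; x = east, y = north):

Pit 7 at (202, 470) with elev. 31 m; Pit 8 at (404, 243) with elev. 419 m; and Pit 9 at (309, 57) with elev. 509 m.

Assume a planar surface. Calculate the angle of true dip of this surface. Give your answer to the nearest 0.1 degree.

51.9°

Two edge vectors: Pit 7→Pit 8 = (202, -227, 388), Pit 7→Pit 9 = (107, -413, 478).
Normal n = (Pit 7→Pit 8) × (Pit 7→Pit 9) = (51738, -55040, -59137).
So ∂z/∂x = −n_x/n_z = 0.87488 and ∂z/∂y = −n_y/n_z = −0.93072.
Gradient magnitude |∇z| = √(a² + b²) = √(0.76542 + 0.86624) = 1.27737.
True dip = arctan(1.27737) = 51.9°, dipping toward NW (azimuth ≈ 317°).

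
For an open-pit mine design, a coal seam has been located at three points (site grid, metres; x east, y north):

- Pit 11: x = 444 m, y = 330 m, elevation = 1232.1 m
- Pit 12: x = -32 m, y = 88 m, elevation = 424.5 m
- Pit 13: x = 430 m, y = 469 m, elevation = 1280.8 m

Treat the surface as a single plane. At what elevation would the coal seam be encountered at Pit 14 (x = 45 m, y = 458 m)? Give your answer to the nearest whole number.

Two edge vectors: Pit 11→Pit 12 = (-476, -242, -807.6), Pit 11→Pit 13 = (-14, 139, 48.7).
Normal n = (Pit 11→Pit 12) × (Pit 11→Pit 13) = (100471, 34487.6, -69552).
So ∂z/∂x = −n_x/n_z = 1.44455 and ∂z/∂y = −n_y/n_z = 0.49585.
Intercept c from Pit 11: 1232.1 − 641.38 − 163.63 = 427.09.
At (45, 458): z = 65.0 + 227.1 + 427.09 = 719.2 m.

719 m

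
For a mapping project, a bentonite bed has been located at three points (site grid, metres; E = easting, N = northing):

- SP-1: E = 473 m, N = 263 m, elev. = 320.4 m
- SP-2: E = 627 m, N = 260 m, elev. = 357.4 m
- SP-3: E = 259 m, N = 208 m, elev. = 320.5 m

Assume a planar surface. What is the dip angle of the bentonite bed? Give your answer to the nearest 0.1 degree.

42.0°

Two edge vectors: SP-1→SP-2 = (154, -3, 37), SP-1→SP-3 = (-214, -55, 0.1).
Normal n = (SP-1→SP-2) × (SP-1→SP-3) = (2034.7, -7933.4, -9112).
So ∂z/∂E = −n_x/n_z = 0.22330 and ∂z/∂N = −n_y/n_z = −0.87065.
Gradient magnitude |∇z| = √(a² + b²) = √(0.04986 + 0.75804) = 0.89883.
True dip = arctan(0.89883) = 42.0°, dipping toward NNW (azimuth ≈ 346°).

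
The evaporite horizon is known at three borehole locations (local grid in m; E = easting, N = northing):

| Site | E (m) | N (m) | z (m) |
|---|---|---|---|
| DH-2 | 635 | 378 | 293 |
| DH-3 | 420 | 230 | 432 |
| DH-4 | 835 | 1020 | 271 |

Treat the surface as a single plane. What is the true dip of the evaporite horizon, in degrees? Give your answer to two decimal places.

Let the plane be z = a·E + b·N + c.
DH-3−DH-2: −215a − 148b = 139;  DH-4−DH-2: 200a + 642b = −22.
Solving gives a = −0.79297, b = 0.21276.
Gradient magnitude |∇z| = √(a² + b²) = √(0.62881 + 0.04527) = 0.82102.
True dip = arctan(0.82102) = 39.39°, dipping toward ESE (azimuth ≈ 105°).

39.39°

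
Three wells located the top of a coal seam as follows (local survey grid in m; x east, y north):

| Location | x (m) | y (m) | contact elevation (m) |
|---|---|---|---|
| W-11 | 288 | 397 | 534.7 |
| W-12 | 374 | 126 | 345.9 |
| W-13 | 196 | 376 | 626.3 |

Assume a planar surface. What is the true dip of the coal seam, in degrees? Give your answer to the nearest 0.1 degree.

Let the plane be z = a·x + b·y + c.
W-12−W-11: 86a − 271b = −188.8;  W-13−W-11: −92a − 21b = 91.6.
Solving gives a = −1.07668, b = 0.35500.
Gradient magnitude |∇z| = √(a² + b²) = √(1.15925 + 0.12603) = 1.13370.
True dip = arctan(1.13370) = 48.6°, dipping toward ESE (azimuth ≈ 108°).

48.6°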